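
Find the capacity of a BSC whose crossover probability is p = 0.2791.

For BSC with error probability p:
C = 1 - H(p) where H(p) is binary entropy
H(0.2791) = -0.2791 × log₂(0.2791) - 0.7209 × log₂(0.7209)
H(p) = 0.8542
C = 1 - 0.8542 = 0.1458 bits/use


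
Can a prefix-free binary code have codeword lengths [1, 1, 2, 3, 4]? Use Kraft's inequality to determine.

Kraft inequality: Σ 2^(-l_i) ≤ 1 for prefix-free code
Calculating: 2^(-1) + 2^(-1) + 2^(-2) + 2^(-3) + 2^(-4)
= 0.5 + 0.5 + 0.25 + 0.125 + 0.0625
= 1.4375
Since 1.4375 > 1, prefix-free code does not exist


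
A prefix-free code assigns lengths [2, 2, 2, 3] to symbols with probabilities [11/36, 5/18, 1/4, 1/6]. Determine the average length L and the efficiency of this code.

Average length L = Σ p_i × l_i = 2.1667 bits
Entropy H = 1.9668 bits
Efficiency η = H/L × 100% = 90.78%


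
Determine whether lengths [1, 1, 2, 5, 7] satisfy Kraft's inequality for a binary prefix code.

Kraft inequality: Σ 2^(-l_i) ≤ 1 for prefix-free code
Calculating: 2^(-1) + 2^(-1) + 2^(-2) + 2^(-5) + 2^(-7)
= 0.5 + 0.5 + 0.25 + 0.03125 + 0.0078125
= 1.2891
Since 1.2891 > 1, prefix-free code does not exist


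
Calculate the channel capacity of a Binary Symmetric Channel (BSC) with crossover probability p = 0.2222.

For BSC with error probability p:
C = 1 - H(p) where H(p) is binary entropy
H(0.2222) = -0.2222 × log₂(0.2222) - 0.7778 × log₂(0.7778)
H(p) = 0.7642
C = 1 - 0.7642 = 0.2358 bits/use


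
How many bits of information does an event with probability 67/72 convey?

Information content I(x) = -log₂(p(x))
I = -log₂(67/72) = -log₂(0.9306)
I = 0.1038 bits


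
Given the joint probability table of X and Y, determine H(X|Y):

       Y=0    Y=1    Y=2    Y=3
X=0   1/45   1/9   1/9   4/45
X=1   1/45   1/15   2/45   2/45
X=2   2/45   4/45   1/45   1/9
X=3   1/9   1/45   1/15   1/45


H(X|Y) = Σ_y p(y) H(X|Y=y)
  p(Y=0) = 1/5, H(X|Y=0) = 1.6577
  p(Y=1) = 13/45, H(X|Y=1) = 1.8262
  p(Y=2) = 11/45, H(X|Y=2) = 1.7899
  p(Y=3) = 4/15, H(X|Y=3) = 1.7842
H(X|Y) = 0.2000×1.6577 + 0.2889×1.8262 + 0.2444×1.7899 + 0.2667×1.7842 = 1.7724 bits


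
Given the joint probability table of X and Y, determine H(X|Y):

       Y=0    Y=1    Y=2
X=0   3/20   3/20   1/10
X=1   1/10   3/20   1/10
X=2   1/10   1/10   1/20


H(X|Y) = Σ_y p(y) H(X|Y=y)
  p(Y=0) = 7/20, H(X|Y=0) = 1.5567
  p(Y=1) = 2/5, H(X|Y=1) = 1.5613
  p(Y=2) = 1/4, H(X|Y=2) = 1.5219
H(X|Y) = 0.3500×1.5567 + 0.4000×1.5613 + 0.2500×1.5219 = 1.5498 bits


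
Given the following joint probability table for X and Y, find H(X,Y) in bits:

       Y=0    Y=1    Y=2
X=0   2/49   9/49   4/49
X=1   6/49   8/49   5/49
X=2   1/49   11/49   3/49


H(X,Y) = -Σ p(x,y) log₂ p(x,y)
  p(0,0)=2/49: -0.0408 × log₂(0.0408) = 0.1884
  p(0,1)=9/49: -0.1837 × log₂(0.1837) = 0.4490
  p(0,2)=4/49: -0.0816 × log₂(0.0816) = 0.2951
  p(1,0)=6/49: -0.1224 × log₂(0.1224) = 0.3710
  p(1,1)=8/49: -0.1633 × log₂(0.1633) = 0.4269
  p(1,2)=5/49: -0.1020 × log₂(0.1020) = 0.3360
  p(2,0)=1/49: -0.0204 × log₂(0.0204) = 0.1146
  p(2,1)=11/49: -0.2245 × log₂(0.2245) = 0.4838
  p(2,2)=3/49: -0.0612 × log₂(0.0612) = 0.2467
H(X,Y) = 2.9115 bits


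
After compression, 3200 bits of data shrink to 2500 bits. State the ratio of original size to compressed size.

Compression ratio = Original / Compressed
= 3200 / 2500 = 1.28:1


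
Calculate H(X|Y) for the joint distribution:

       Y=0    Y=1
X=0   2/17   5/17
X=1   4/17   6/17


H(X|Y) = Σ_y p(y) H(X|Y=y)
  p(Y=0) = 6/17, H(X|Y=0) = 0.9183
  p(Y=1) = 11/17, H(X|Y=1) = 0.9940
H(X|Y) = 0.3529×0.9183 + 0.6471×0.9940 = 0.9673 bits


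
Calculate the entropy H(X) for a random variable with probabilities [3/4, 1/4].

H(X) = -Σ p(x) log₂ p(x)
  -3/4 × log₂(3/4) = 0.3113
  -1/4 × log₂(1/4) = 0.5000
H(X) = 0.8113 bits


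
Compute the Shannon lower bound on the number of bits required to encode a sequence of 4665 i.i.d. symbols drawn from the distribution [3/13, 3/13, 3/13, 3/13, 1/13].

Entropy H = 2.2374 bits/symbol
Minimum bits = H × n = 2.2374 × 4665
= 10437.46 bits


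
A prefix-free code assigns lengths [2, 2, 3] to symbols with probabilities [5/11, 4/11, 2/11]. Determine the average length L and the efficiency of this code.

Average length L = Σ p_i × l_i = 2.1818 bits
Entropy H = 1.4949 bits
Efficiency η = H/L × 100% = 68.52%


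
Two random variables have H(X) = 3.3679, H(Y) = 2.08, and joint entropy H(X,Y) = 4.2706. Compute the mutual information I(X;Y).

I(X;Y) = H(X) + H(Y) - H(X,Y)
I(X;Y) = 3.3679 + 2.08 - 4.2706 = 1.1773 bits


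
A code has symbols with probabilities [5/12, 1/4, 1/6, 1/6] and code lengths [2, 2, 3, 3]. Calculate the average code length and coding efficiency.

Average length L = Σ p_i × l_i = 2.3333 bits
Entropy H = 1.8879 bits
Efficiency η = H/L × 100% = 80.91%


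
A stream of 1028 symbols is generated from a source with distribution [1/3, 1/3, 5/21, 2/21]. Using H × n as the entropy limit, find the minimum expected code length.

Entropy H = 1.8727 bits/symbol
Minimum bits = H × n = 1.8727 × 1028
= 1925.10 bits


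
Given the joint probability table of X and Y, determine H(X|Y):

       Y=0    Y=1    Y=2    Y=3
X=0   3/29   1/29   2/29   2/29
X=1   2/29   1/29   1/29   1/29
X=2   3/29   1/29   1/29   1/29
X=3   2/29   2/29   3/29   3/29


H(X|Y) = Σ_y p(y) H(X|Y=y)
  p(Y=0) = 10/29, H(X|Y=0) = 1.9710
  p(Y=1) = 5/29, H(X|Y=1) = 1.9219
  p(Y=2) = 7/29, H(X|Y=2) = 1.8424
  p(Y=3) = 7/29, H(X|Y=3) = 1.8424
H(X|Y) = 0.3448×1.9710 + 0.1724×1.9219 + 0.2414×1.8424 + 0.2414×1.8424 = 1.9004 bits


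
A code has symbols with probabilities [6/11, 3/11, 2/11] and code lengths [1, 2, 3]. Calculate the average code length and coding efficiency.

Average length L = Σ p_i × l_i = 1.6364 bits
Entropy H = 1.4354 bits
Efficiency η = H/L × 100% = 87.72%


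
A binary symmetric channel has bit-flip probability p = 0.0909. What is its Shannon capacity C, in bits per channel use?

For BSC with error probability p:
C = 1 - H(p) where H(p) is binary entropy
H(0.0909) = -0.0909 × log₂(0.0909) - 0.9091 × log₂(0.9091)
H(p) = 0.4395
C = 1 - 0.4395 = 0.5605 bits/use


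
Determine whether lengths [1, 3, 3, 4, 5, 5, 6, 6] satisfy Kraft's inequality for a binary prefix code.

Kraft inequality: Σ 2^(-l_i) ≤ 1 for prefix-free code
Calculating: 2^(-1) + 2^(-3) + 2^(-3) + 2^(-4) + 2^(-5) + 2^(-5) + 2^(-6) + 2^(-6)
= 0.5 + 0.125 + 0.125 + 0.0625 + 0.03125 + 0.03125 + 0.015625 + 0.015625
= 0.9062
Since 0.9062 ≤ 1, prefix-free code exists


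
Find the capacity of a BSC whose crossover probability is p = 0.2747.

For BSC with error probability p:
C = 1 - H(p) where H(p) is binary entropy
H(0.2747) = -0.2747 × log₂(0.2747) - 0.7253 × log₂(0.7253)
H(p) = 0.8481
C = 1 - 0.8481 = 0.1519 bits/use


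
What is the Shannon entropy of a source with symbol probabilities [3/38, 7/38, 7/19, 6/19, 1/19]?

H(X) = -Σ p(x) log₂ p(x)
  -3/38 × log₂(3/38) = 0.2892
  -7/38 × log₂(7/38) = 0.4496
  -7/19 × log₂(7/19) = 0.5307
  -6/19 × log₂(6/19) = 0.5251
  -1/19 × log₂(1/19) = 0.2236
H(X) = 2.0182 bits


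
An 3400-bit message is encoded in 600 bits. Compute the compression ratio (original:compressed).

Compression ratio = Original / Compressed
= 3400 / 600 = 5.67:1


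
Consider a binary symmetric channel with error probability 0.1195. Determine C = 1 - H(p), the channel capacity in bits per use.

For BSC with error probability p:
C = 1 - H(p) where H(p) is binary entropy
H(0.1195) = -0.1195 × log₂(0.1195) - 0.8805 × log₂(0.8805)
H(p) = 0.5279
C = 1 - 0.5279 = 0.4721 bits/use


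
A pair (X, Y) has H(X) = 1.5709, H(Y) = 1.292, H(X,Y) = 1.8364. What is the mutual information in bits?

I(X;Y) = H(X) + H(Y) - H(X,Y)
I(X;Y) = 1.5709 + 1.292 - 1.8364 = 1.0265 bits


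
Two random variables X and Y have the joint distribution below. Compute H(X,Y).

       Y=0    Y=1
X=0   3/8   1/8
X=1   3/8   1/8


H(X,Y) = -Σ p(x,y) log₂ p(x,y)
  p(0,0)=3/8: -0.3750 × log₂(0.3750) = 0.5306
  p(0,1)=1/8: -0.1250 × log₂(0.1250) = 0.3750
  p(1,0)=3/8: -0.3750 × log₂(0.3750) = 0.5306
  p(1,1)=1/8: -0.1250 × log₂(0.1250) = 0.3750
H(X,Y) = 1.8113 bits


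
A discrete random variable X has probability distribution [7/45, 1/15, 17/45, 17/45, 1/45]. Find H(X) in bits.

H(X) = -Σ p(x) log₂ p(x)
  -7/45 × log₂(7/45) = 0.4176
  -1/15 × log₂(1/15) = 0.2605
  -17/45 × log₂(17/45) = 0.5305
  -17/45 × log₂(17/45) = 0.5305
  -1/45 × log₂(1/45) = 0.1220
H(X) = 1.8612 bits


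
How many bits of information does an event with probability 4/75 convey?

Information content I(x) = -log₂(p(x))
I = -log₂(4/75) = -log₂(0.0533)
I = 4.2288 bits


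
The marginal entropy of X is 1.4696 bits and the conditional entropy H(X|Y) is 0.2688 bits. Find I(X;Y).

I(X;Y) = H(X) - H(X|Y)
I(X;Y) = 1.4696 - 0.2688 = 1.2008 bits


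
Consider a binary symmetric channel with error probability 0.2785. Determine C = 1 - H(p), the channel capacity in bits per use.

For BSC with error probability p:
C = 1 - H(p) where H(p) is binary entropy
H(0.2785) = -0.2785 × log₂(0.2785) - 0.7215 × log₂(0.7215)
H(p) = 0.8534
C = 1 - 0.8534 = 0.1466 bits/use


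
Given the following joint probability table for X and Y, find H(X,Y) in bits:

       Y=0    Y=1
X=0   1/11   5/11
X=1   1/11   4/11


H(X,Y) = -Σ p(x,y) log₂ p(x,y)
  p(0,0)=1/11: -0.0909 × log₂(0.0909) = 0.3145
  p(0,1)=5/11: -0.4545 × log₂(0.4545) = 0.5170
  p(1,0)=1/11: -0.0909 × log₂(0.0909) = 0.3145
  p(1,1)=4/11: -0.3636 × log₂(0.3636) = 0.5307
H(X,Y) = 1.6767 bits


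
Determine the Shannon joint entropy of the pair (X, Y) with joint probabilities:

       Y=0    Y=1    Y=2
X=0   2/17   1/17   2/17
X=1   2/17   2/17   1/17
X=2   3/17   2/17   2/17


H(X,Y) = -Σ p(x,y) log₂ p(x,y)
  p(0,0)=2/17: -0.1176 × log₂(0.1176) = 0.3632
  p(0,1)=1/17: -0.0588 × log₂(0.0588) = 0.2404
  p(0,2)=2/17: -0.1176 × log₂(0.1176) = 0.3632
  p(1,0)=2/17: -0.1176 × log₂(0.1176) = 0.3632
  p(1,1)=2/17: -0.1176 × log₂(0.1176) = 0.3632
  p(1,2)=1/17: -0.0588 × log₂(0.0588) = 0.2404
  p(2,0)=3/17: -0.1765 × log₂(0.1765) = 0.4416
  p(2,1)=2/17: -0.1176 × log₂(0.1176) = 0.3632
  p(2,2)=2/17: -0.1176 × log₂(0.1176) = 0.3632
H(X,Y) = 3.1019 bits


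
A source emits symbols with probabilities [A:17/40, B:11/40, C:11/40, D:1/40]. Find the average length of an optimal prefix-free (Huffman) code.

Huffman tree construction:
Combine smallest probabilities repeatedly
Resulting codes:
  A: 0 (length 1)
  B: 111 (length 3)
  C: 10 (length 2)
  D: 110 (length 3)
Average length = Σ p(s) × length(s) = 1.8750 bits


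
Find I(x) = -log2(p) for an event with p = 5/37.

Information content I(x) = -log₂(p(x))
I = -log₂(5/37) = -log₂(0.1351)
I = 2.8875 bits


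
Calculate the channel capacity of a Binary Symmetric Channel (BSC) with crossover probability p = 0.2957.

For BSC with error probability p:
C = 1 - H(p) where H(p) is binary entropy
H(0.2957) = -0.2957 × log₂(0.2957) - 0.7043 × log₂(0.7043)
H(p) = 0.8760
C = 1 - 0.8760 = 0.1240 bits/use


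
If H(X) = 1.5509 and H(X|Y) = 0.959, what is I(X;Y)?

I(X;Y) = H(X) - H(X|Y)
I(X;Y) = 1.5509 - 0.959 = 0.5919 bits


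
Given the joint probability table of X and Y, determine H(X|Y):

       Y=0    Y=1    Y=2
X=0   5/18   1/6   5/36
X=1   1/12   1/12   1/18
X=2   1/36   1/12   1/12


H(X|Y) = Σ_y p(y) H(X|Y=y)
  p(Y=0) = 7/18, H(X|Y=0) = 1.0949
  p(Y=1) = 1/3, H(X|Y=1) = 1.5000
  p(Y=2) = 5/18, H(X|Y=2) = 1.4855
H(X|Y) = 0.3889×1.0949 + 0.3333×1.5000 + 0.2778×1.4855 = 1.3384 bits


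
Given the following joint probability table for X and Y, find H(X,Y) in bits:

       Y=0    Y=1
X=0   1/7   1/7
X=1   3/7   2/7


H(X,Y) = -Σ p(x,y) log₂ p(x,y)
  p(0,0)=1/7: -0.1429 × log₂(0.1429) = 0.4011
  p(0,1)=1/7: -0.1429 × log₂(0.1429) = 0.4011
  p(1,0)=3/7: -0.4286 × log₂(0.4286) = 0.5239
  p(1,1)=2/7: -0.2857 × log₂(0.2857) = 0.5164
H(X,Y) = 1.8424 bits


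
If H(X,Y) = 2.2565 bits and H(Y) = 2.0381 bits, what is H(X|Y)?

Chain rule: H(X,Y) = H(X|Y) + H(Y)
H(X|Y) = H(X,Y) - H(Y) = 2.2565 - 2.0381 = 0.2184 bits


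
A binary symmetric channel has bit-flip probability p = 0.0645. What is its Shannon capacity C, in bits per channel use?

For BSC with error probability p:
C = 1 - H(p) where H(p) is binary entropy
H(0.0645) = -0.0645 × log₂(0.0645) - 0.9355 × log₂(0.9355)
H(p) = 0.3451
C = 1 - 0.3451 = 0.6549 bits/use


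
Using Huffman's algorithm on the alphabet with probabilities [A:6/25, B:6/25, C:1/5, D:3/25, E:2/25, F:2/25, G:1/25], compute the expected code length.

Huffman tree construction:
Combine smallest probabilities repeatedly
Resulting codes:
  A: 01 (length 2)
  B: 10 (length 2)
  C: 111 (length 3)
  D: 001 (length 3)
  E: 1101 (length 4)
  F: 000 (length 3)
  G: 1100 (length 4)
Average length = Σ p(s) × length(s) = 2.6400 bits


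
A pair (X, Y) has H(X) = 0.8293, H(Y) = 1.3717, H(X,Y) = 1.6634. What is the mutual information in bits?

I(X;Y) = H(X) + H(Y) - H(X,Y)
I(X;Y) = 0.8293 + 1.3717 - 1.6634 = 0.5376 bits


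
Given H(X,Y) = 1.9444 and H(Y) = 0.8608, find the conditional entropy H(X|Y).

Chain rule: H(X,Y) = H(X|Y) + H(Y)
H(X|Y) = H(X,Y) - H(Y) = 1.9444 - 0.8608 = 1.0836 bits


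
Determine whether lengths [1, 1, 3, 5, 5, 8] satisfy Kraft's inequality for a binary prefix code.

Kraft inequality: Σ 2^(-l_i) ≤ 1 for prefix-free code
Calculating: 2^(-1) + 2^(-1) + 2^(-3) + 2^(-5) + 2^(-5) + 2^(-8)
= 0.5 + 0.5 + 0.125 + 0.03125 + 0.03125 + 0.00390625
= 1.1914
Since 1.1914 > 1, prefix-free code does not exist


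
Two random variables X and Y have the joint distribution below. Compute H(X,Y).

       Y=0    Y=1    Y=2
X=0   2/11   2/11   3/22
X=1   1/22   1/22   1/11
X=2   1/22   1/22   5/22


H(X,Y) = -Σ p(x,y) log₂ p(x,y)
  p(0,0)=2/11: -0.1818 × log₂(0.1818) = 0.4472
  p(0,1)=2/11: -0.1818 × log₂(0.1818) = 0.4472
  p(0,2)=3/22: -0.1364 × log₂(0.1364) = 0.3920
  p(1,0)=1/22: -0.0455 × log₂(0.0455) = 0.2027
  p(1,1)=1/22: -0.0455 × log₂(0.0455) = 0.2027
  p(1,2)=1/11: -0.0909 × log₂(0.0909) = 0.3145
  p(2,0)=1/22: -0.0455 × log₂(0.0455) = 0.2027
  p(2,1)=1/22: -0.0455 × log₂(0.0455) = 0.2027
  p(2,2)=5/22: -0.2273 × log₂(0.2273) = 0.4858
H(X,Y) = 2.8974 bits


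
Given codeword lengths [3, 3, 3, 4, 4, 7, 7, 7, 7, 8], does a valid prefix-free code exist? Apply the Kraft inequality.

Kraft inequality: Σ 2^(-l_i) ≤ 1 for prefix-free code
Calculating: 2^(-3) + 2^(-3) + 2^(-3) + 2^(-4) + 2^(-4) + 2^(-7) + 2^(-7) + 2^(-7) + 2^(-7) + 2^(-8)
= 0.125 + 0.125 + 0.125 + 0.0625 + 0.0625 + 0.0078125 + 0.0078125 + 0.0078125 + 0.0078125 + 0.00390625
= 0.5352
Since 0.5352 ≤ 1, prefix-free code exists


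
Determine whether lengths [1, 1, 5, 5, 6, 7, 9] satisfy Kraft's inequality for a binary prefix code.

Kraft inequality: Σ 2^(-l_i) ≤ 1 for prefix-free code
Calculating: 2^(-1) + 2^(-1) + 2^(-5) + 2^(-5) + 2^(-6) + 2^(-7) + 2^(-9)
= 0.5 + 0.5 + 0.03125 + 0.03125 + 0.015625 + 0.0078125 + 0.001953125
= 1.0879
Since 1.0879 > 1, prefix-free code does not exist


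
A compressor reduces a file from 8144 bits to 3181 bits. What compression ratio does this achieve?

Compression ratio = Original / Compressed
= 8144 / 3181 = 2.56:1


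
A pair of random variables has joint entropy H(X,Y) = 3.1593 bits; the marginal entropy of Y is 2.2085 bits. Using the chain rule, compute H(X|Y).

Chain rule: H(X,Y) = H(X|Y) + H(Y)
H(X|Y) = H(X,Y) - H(Y) = 3.1593 - 2.2085 = 0.9508 bits


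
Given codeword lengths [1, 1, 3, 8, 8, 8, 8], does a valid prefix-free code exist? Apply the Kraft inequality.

Kraft inequality: Σ 2^(-l_i) ≤ 1 for prefix-free code
Calculating: 2^(-1) + 2^(-1) + 2^(-3) + 2^(-8) + 2^(-8) + 2^(-8) + 2^(-8)
= 0.5 + 0.5 + 0.125 + 0.00390625 + 0.00390625 + 0.00390625 + 0.00390625
= 1.1406
Since 1.1406 > 1, prefix-free code does not exist


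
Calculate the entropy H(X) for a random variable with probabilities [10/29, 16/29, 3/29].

H(X) = -Σ p(x) log₂ p(x)
  -10/29 × log₂(10/29) = 0.5297
  -16/29 × log₂(16/29) = 0.4734
  -3/29 × log₂(3/29) = 0.3386
H(X) = 1.3416 bits


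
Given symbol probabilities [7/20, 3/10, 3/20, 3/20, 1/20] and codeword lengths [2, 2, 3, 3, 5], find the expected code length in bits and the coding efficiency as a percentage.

Average length L = Σ p_i × l_i = 2.4500 bits
Entropy H = 2.0884 bits
Efficiency η = H/L × 100% = 85.24%


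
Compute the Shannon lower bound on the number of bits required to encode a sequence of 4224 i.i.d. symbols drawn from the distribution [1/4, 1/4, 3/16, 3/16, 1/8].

Entropy H = 2.2806 bits/symbol
Minimum bits = H × n = 2.2806 × 4224
= 9633.42 bits


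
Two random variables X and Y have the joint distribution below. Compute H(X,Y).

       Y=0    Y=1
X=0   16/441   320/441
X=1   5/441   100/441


H(X,Y) = -Σ p(x,y) log₂ p(x,y)
  p(0,0)=16/441: -0.0363 × log₂(0.0363) = 0.1736
  p(0,1)=320/441: -0.7256 × log₂(0.7256) = 0.3358
  p(1,0)=5/441: -0.0113 × log₂(0.0113) = 0.0733
  p(1,1)=100/441: -0.2268 × log₂(0.2268) = 0.4854
H(X,Y) = 1.0681 bits


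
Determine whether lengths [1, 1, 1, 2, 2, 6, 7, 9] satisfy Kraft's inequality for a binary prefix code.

Kraft inequality: Σ 2^(-l_i) ≤ 1 for prefix-free code
Calculating: 2^(-1) + 2^(-1) + 2^(-1) + 2^(-2) + 2^(-2) + 2^(-6) + 2^(-7) + 2^(-9)
= 0.5 + 0.5 + 0.5 + 0.25 + 0.25 + 0.015625 + 0.0078125 + 0.001953125
= 2.0254
Since 2.0254 > 1, prefix-free code does not exist


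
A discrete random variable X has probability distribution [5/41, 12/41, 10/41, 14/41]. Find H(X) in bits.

H(X) = -Σ p(x) log₂ p(x)
  -5/41 × log₂(5/41) = 0.3702
  -12/41 × log₂(12/41) = 0.5188
  -10/41 × log₂(10/41) = 0.4965
  -14/41 × log₂(14/41) = 0.5293
H(X) = 1.9148 bits


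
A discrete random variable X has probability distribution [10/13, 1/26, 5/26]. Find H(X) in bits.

H(X) = -Σ p(x) log₂ p(x)
  -10/13 × log₂(10/13) = 0.2912
  -1/26 × log₂(1/26) = 0.1808
  -5/26 × log₂(5/26) = 0.4574
H(X) = 0.9294 bits


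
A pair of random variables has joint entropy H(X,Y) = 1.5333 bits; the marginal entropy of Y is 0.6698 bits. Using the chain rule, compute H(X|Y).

Chain rule: H(X,Y) = H(X|Y) + H(Y)
H(X|Y) = H(X,Y) - H(Y) = 1.5333 - 0.6698 = 0.8635 bits


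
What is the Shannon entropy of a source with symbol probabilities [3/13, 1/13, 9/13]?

H(X) = -Σ p(x) log₂ p(x)
  -3/13 × log₂(3/13) = 0.4882
  -1/13 × log₂(1/13) = 0.2846
  -9/13 × log₂(9/13) = 0.3673
H(X) = 1.1401 bits


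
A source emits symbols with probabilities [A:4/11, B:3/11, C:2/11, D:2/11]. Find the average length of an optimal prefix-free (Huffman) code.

Huffman tree construction:
Combine smallest probabilities repeatedly
Resulting codes:
  A: 11 (length 2)
  B: 10 (length 2)
  C: 00 (length 2)
  D: 01 (length 2)
Average length = Σ p(s) × length(s) = 2.0000 bits


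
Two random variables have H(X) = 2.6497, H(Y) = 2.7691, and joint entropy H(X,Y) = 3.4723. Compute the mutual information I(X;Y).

I(X;Y) = H(X) + H(Y) - H(X,Y)
I(X;Y) = 2.6497 + 2.7691 - 3.4723 = 1.9465 bits


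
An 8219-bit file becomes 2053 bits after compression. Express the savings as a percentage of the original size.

Space savings = (1 - Compressed/Original) × 100%
= (1 - 2053/8219) × 100%
= 75.02%


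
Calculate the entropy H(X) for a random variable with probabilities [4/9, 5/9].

H(X) = -Σ p(x) log₂ p(x)
  -4/9 × log₂(4/9) = 0.5200
  -5/9 × log₂(5/9) = 0.4711
H(X) = 0.9911 bits


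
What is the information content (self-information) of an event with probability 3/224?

Information content I(x) = -log₂(p(x))
I = -log₂(3/224) = -log₂(0.0134)
I = 6.2224 bits


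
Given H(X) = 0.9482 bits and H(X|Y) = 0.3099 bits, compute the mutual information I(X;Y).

I(X;Y) = H(X) - H(X|Y)
I(X;Y) = 0.9482 - 0.3099 = 0.6383 bits


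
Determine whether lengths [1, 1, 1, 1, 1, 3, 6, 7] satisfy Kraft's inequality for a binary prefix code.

Kraft inequality: Σ 2^(-l_i) ≤ 1 for prefix-free code
Calculating: 2^(-1) + 2^(-1) + 2^(-1) + 2^(-1) + 2^(-1) + 2^(-3) + 2^(-6) + 2^(-7)
= 0.5 + 0.5 + 0.5 + 0.5 + 0.5 + 0.125 + 0.015625 + 0.0078125
= 2.6484
Since 2.6484 > 1, prefix-free code does not exist


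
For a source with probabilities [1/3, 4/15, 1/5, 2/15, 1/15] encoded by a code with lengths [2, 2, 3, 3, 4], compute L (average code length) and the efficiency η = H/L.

Average length L = Σ p_i × l_i = 2.4667 bits
Entropy H = 2.1493 bits
Efficiency η = H/L × 100% = 87.13%


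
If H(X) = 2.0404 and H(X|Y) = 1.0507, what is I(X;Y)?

I(X;Y) = H(X) - H(X|Y)
I(X;Y) = 2.0404 - 1.0507 = 0.9897 bits


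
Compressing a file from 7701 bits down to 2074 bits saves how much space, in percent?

Space savings = (1 - Compressed/Original) × 100%
= (1 - 2074/7701) × 100%
= 73.07%


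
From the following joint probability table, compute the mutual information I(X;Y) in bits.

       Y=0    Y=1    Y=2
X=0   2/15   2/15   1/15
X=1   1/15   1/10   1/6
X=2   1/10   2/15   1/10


H(X) = 1.5850, H(Y) = 1.5801, H(X,Y) = 3.1111
I(X;Y) = H(X) + H(Y) - H(X,Y) = 0.0540 bits


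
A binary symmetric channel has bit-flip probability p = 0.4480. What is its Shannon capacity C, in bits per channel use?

For BSC with error probability p:
C = 1 - H(p) where H(p) is binary entropy
H(0.4480) = -0.4480 × log₂(0.4480) - 0.5520 × log₂(0.5520)
H(p) = 0.9922
C = 1 - 0.9922 = 0.0078 bits/use


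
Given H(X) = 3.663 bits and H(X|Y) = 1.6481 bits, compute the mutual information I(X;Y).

I(X;Y) = H(X) - H(X|Y)
I(X;Y) = 3.663 - 1.6481 = 2.0149 bits


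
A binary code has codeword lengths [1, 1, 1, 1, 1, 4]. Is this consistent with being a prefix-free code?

Kraft inequality: Σ 2^(-l_i) ≤ 1 for prefix-free code
Calculating: 2^(-1) + 2^(-1) + 2^(-1) + 2^(-1) + 2^(-1) + 2^(-4)
= 0.5 + 0.5 + 0.5 + 0.5 + 0.5 + 0.0625
= 2.5625
Since 2.5625 > 1, prefix-free code does not exist


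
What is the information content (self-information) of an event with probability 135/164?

Information content I(x) = -log₂(p(x))
I = -log₂(135/164) = -log₂(0.8232)
I = 0.2807 bits


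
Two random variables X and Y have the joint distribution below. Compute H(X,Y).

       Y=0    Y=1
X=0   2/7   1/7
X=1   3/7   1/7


H(X,Y) = -Σ p(x,y) log₂ p(x,y)
  p(0,0)=2/7: -0.2857 × log₂(0.2857) = 0.5164
  p(0,1)=1/7: -0.1429 × log₂(0.1429) = 0.4011
  p(1,0)=3/7: -0.4286 × log₂(0.4286) = 0.5239
  p(1,1)=1/7: -0.1429 × log₂(0.1429) = 0.4011
H(X,Y) = 1.8424 bits


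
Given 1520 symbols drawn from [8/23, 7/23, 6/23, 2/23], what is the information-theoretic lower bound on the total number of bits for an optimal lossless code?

Entropy H = 1.8644 bits/symbol
Minimum bits = H × n = 1.8644 × 1520
= 2833.85 bits


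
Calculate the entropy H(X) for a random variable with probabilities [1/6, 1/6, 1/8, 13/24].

H(X) = -Σ p(x) log₂ p(x)
  -1/6 × log₂(1/6) = 0.4308
  -1/6 × log₂(1/6) = 0.4308
  -1/8 × log₂(1/8) = 0.3750
  -13/24 × log₂(13/24) = 0.4791
H(X) = 1.7158 bits


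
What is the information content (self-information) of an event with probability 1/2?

Information content I(x) = -log₂(p(x))
I = -log₂(1/2) = -log₂(0.5000)
I = 1.0000 bits


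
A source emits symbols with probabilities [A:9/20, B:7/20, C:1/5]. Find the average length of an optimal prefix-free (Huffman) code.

Huffman tree construction:
Combine smallest probabilities repeatedly
Resulting codes:
  A: 0 (length 1)
  B: 11 (length 2)
  C: 10 (length 2)
Average length = Σ p(s) × length(s) = 1.5500 bits


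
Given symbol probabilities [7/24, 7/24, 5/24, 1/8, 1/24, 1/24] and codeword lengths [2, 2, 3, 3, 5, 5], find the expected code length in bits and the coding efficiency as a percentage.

Average length L = Σ p_i × l_i = 2.5833 bits
Entropy H = 2.2655 bits
Efficiency η = H/L × 100% = 87.70%


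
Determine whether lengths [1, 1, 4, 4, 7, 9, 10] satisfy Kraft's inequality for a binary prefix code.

Kraft inequality: Σ 2^(-l_i) ≤ 1 for prefix-free code
Calculating: 2^(-1) + 2^(-1) + 2^(-4) + 2^(-4) + 2^(-7) + 2^(-9) + 2^(-10)
= 0.5 + 0.5 + 0.0625 + 0.0625 + 0.0078125 + 0.001953125 + 0.0009765625
= 1.1357
Since 1.1357 > 1, prefix-free code does not exist


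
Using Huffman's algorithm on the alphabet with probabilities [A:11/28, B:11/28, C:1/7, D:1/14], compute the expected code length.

Huffman tree construction:
Combine smallest probabilities repeatedly
Resulting codes:
  A: 11 (length 2)
  B: 0 (length 1)
  C: 101 (length 3)
  D: 100 (length 3)
Average length = Σ p(s) × length(s) = 1.8214 bits


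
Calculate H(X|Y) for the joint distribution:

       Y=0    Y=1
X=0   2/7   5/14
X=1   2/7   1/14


H(X|Y) = Σ_y p(y) H(X|Y=y)
  p(Y=0) = 4/7, H(X|Y=0) = 1.0000
  p(Y=1) = 3/7, H(X|Y=1) = 0.6500
H(X|Y) = 0.5714×1.0000 + 0.4286×0.6500 = 0.8500 bits


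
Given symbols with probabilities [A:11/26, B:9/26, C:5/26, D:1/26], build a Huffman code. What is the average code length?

Huffman tree construction:
Combine smallest probabilities repeatedly
Resulting codes:
  A: 0 (length 1)
  B: 11 (length 2)
  C: 101 (length 3)
  D: 100 (length 3)
Average length = Σ p(s) × length(s) = 1.8077 bits


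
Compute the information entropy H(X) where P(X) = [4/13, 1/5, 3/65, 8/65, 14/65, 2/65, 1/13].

H(X) = -Σ p(x) log₂ p(x)
  -4/13 × log₂(4/13) = 0.5232
  -1/5 × log₂(1/5) = 0.4644
  -3/65 × log₂(3/65) = 0.2048
  -8/65 × log₂(8/65) = 0.3720
  -14/65 × log₂(14/65) = 0.4771
  -2/65 × log₂(2/65) = 0.1545
  -1/13 × log₂(1/13) = 0.2846
H(X) = 2.4806 bits


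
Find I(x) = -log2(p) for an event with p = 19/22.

Information content I(x) = -log₂(p(x))
I = -log₂(19/22) = -log₂(0.8636)
I = 0.2115 bits


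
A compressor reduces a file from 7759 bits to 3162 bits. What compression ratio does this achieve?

Compression ratio = Original / Compressed
= 7759 / 3162 = 2.45:1


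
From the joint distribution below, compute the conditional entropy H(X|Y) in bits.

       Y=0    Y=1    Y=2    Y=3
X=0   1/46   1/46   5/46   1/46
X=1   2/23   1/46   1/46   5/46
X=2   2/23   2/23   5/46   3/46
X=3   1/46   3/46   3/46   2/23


H(X|Y) = Σ_y p(y) H(X|Y=y)
  p(Y=0) = 5/23, H(X|Y=0) = 1.7219
  p(Y=1) = 9/46, H(X|Y=1) = 1.7527
  p(Y=2) = 7/23, H(X|Y=2) = 1.8092
  p(Y=3) = 13/46, H(X|Y=3) = 1.8262
H(X|Y) = 0.2174×1.7219 + 0.1957×1.7527 + 0.3043×1.8092 + 0.2826×1.8262 = 1.7840 bits


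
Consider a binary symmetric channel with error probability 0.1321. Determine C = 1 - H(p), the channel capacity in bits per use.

For BSC with error probability p:
C = 1 - H(p) where H(p) is binary entropy
H(0.1321) = -0.1321 × log₂(0.1321) - 0.8679 × log₂(0.8679)
H(p) = 0.5632
C = 1 - 0.5632 = 0.4368 bits/use


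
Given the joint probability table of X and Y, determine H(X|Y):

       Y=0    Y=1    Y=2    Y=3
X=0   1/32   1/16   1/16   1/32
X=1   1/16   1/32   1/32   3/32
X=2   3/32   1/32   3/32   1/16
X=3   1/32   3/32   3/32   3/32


H(X|Y) = Σ_y p(y) H(X|Y=y)
  p(Y=0) = 7/32, H(X|Y=0) = 1.8424
  p(Y=1) = 7/32, H(X|Y=1) = 1.8424
  p(Y=2) = 9/32, H(X|Y=2) = 1.8911
  p(Y=3) = 9/32, H(X|Y=3) = 1.8911
H(X|Y) = 0.2188×1.8424 + 0.2188×1.8424 + 0.2812×1.8911 + 0.2812×1.8911 = 1.8698 bits


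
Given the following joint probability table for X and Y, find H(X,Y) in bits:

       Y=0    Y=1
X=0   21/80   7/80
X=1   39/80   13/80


H(X,Y) = -Σ p(x,y) log₂ p(x,y)
  p(0,0)=21/80: -0.2625 × log₂(0.2625) = 0.5065
  p(0,1)=7/80: -0.0875 × log₂(0.0875) = 0.3075
  p(1,0)=39/80: -0.4875 × log₂(0.4875) = 0.5053
  p(1,1)=13/80: -0.1625 × log₂(0.1625) = 0.4260
H(X,Y) = 1.7453 bits


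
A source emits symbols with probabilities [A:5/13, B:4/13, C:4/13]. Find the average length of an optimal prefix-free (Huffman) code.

Huffman tree construction:
Combine smallest probabilities repeatedly
Resulting codes:
  A: 0 (length 1)
  B: 10 (length 2)
  C: 11 (length 2)
Average length = Σ p(s) × length(s) = 1.6154 bits


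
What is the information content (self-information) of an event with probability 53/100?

Information content I(x) = -log₂(p(x))
I = -log₂(53/100) = -log₂(0.5300)
I = 0.9159 bits


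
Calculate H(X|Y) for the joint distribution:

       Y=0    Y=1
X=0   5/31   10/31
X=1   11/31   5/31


H(X|Y) = Σ_y p(y) H(X|Y=y)
  p(Y=0) = 16/31, H(X|Y=0) = 0.8960
  p(Y=1) = 15/31, H(X|Y=1) = 0.9183
H(X|Y) = 0.5161×0.8960 + 0.4839×0.9183 = 0.9068 bits


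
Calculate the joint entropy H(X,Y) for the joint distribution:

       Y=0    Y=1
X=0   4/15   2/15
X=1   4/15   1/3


H(X,Y) = -Σ p(x,y) log₂ p(x,y)
  p(0,0)=4/15: -0.2667 × log₂(0.2667) = 0.5085
  p(0,1)=2/15: -0.1333 × log₂(0.1333) = 0.3876
  p(1,0)=4/15: -0.2667 × log₂(0.2667) = 0.5085
  p(1,1)=1/3: -0.3333 × log₂(0.3333) = 0.5283
H(X,Y) = 1.9329 bits


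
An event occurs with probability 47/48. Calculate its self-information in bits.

Information content I(x) = -log₂(p(x))
I = -log₂(47/48) = -log₂(0.9792)
I = 0.0304 bits


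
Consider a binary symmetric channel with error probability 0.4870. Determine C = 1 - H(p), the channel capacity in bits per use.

For BSC with error probability p:
C = 1 - H(p) where H(p) is binary entropy
H(0.4870) = -0.4870 × log₂(0.4870) - 0.5130 × log₂(0.5130)
H(p) = 0.9995
C = 1 - 0.9995 = 0.0005 bits/use


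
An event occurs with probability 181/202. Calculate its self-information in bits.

Information content I(x) = -log₂(p(x))
I = -log₂(181/202) = -log₂(0.8960)
I = 0.1584 bits


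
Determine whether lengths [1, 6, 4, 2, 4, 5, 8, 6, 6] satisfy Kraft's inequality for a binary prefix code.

Kraft inequality: Σ 2^(-l_i) ≤ 1 for prefix-free code
Calculating: 2^(-1) + 2^(-6) + 2^(-4) + 2^(-2) + 2^(-4) + 2^(-5) + 2^(-8) + 2^(-6) + 2^(-6)
= 0.5 + 0.015625 + 0.0625 + 0.25 + 0.0625 + 0.03125 + 0.00390625 + 0.015625 + 0.015625
= 0.9570
Since 0.9570 ≤ 1, prefix-free code exists


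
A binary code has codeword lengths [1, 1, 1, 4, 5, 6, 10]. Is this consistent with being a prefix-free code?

Kraft inequality: Σ 2^(-l_i) ≤ 1 for prefix-free code
Calculating: 2^(-1) + 2^(-1) + 2^(-1) + 2^(-4) + 2^(-5) + 2^(-6) + 2^(-10)
= 0.5 + 0.5 + 0.5 + 0.0625 + 0.03125 + 0.015625 + 0.0009765625
= 1.6104
Since 1.6104 > 1, prefix-free code does not exist


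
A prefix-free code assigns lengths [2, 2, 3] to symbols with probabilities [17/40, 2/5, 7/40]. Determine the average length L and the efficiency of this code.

Average length L = Σ p_i × l_i = 2.1750 bits
Entropy H = 1.4935 bits
Efficiency η = H/L × 100% = 68.67%


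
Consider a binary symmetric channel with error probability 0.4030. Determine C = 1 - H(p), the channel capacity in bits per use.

For BSC with error probability p:
C = 1 - H(p) where H(p) is binary entropy
H(0.4030) = -0.4030 × log₂(0.4030) - 0.5970 × log₂(0.5970)
H(p) = 0.9727
C = 1 - 0.9727 = 0.0273 bits/use


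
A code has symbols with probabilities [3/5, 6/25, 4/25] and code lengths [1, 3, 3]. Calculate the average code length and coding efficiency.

Average length L = Σ p_i × l_i = 1.8000 bits
Entropy H = 1.3593 bits
Efficiency η = H/L × 100% = 75.52%


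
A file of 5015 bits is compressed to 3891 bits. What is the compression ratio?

Compression ratio = Original / Compressed
= 5015 / 3891 = 1.29:1


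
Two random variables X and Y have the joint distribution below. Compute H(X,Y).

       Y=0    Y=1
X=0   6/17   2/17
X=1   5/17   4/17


H(X,Y) = -Σ p(x,y) log₂ p(x,y)
  p(0,0)=6/17: -0.3529 × log₂(0.3529) = 0.5303
  p(0,1)=2/17: -0.1176 × log₂(0.1176) = 0.3632
  p(1,0)=5/17: -0.2941 × log₂(0.2941) = 0.5193
  p(1,1)=4/17: -0.2353 × log₂(0.2353) = 0.4912
H(X,Y) = 1.9040 bits


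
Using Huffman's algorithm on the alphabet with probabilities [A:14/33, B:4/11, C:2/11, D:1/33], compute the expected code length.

Huffman tree construction:
Combine smallest probabilities repeatedly
Resulting codes:
  A: 0 (length 1)
  B: 11 (length 2)
  C: 101 (length 3)
  D: 100 (length 3)
Average length = Σ p(s) × length(s) = 1.7879 bits


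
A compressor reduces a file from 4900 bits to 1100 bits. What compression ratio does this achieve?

Compression ratio = Original / Compressed
= 4900 / 1100 = 4.45:1


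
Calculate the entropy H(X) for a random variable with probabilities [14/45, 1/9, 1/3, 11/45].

H(X) = -Σ p(x) log₂ p(x)
  -14/45 × log₂(14/45) = 0.5241
  -1/9 × log₂(1/9) = 0.3522
  -1/3 × log₂(1/3) = 0.5283
  -11/45 × log₂(11/45) = 0.4968
H(X) = 1.9014 bits


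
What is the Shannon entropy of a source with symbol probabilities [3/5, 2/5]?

H(X) = -Σ p(x) log₂ p(x)
  -3/5 × log₂(3/5) = 0.4422
  -2/5 × log₂(2/5) = 0.5288
H(X) = 0.9710 bits


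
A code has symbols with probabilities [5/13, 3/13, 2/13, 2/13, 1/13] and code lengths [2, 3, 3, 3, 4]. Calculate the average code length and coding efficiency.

Average length L = Σ p_i × l_i = 2.6923 bits
Entropy H = 2.1339 bits
Efficiency η = H/L × 100% = 79.26%


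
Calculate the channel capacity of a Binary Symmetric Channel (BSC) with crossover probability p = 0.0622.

For BSC with error probability p:
C = 1 - H(p) where H(p) is binary entropy
H(0.0622) = -0.0622 × log₂(0.0622) - 0.9378 × log₂(0.9378)
H(p) = 0.3361
C = 1 - 0.3361 = 0.6639 bits/use


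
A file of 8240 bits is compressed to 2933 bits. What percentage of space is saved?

Space savings = (1 - Compressed/Original) × 100%
= (1 - 2933/8240) × 100%
= 64.41%


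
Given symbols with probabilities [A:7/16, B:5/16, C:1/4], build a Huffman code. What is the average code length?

Huffman tree construction:
Combine smallest probabilities repeatedly
Resulting codes:
  A: 0 (length 1)
  B: 11 (length 2)
  C: 10 (length 2)
Average length = Σ p(s) × length(s) = 1.5625 bits


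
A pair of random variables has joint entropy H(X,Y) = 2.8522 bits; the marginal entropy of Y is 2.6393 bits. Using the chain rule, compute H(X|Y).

Chain rule: H(X,Y) = H(X|Y) + H(Y)
H(X|Y) = H(X,Y) - H(Y) = 2.8522 - 2.6393 = 0.2129 bits


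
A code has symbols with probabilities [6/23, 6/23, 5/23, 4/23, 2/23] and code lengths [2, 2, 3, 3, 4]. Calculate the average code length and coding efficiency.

Average length L = Σ p_i × l_i = 2.5652 bits
Entropy H = 2.2353 bits
Efficiency η = H/L × 100% = 87.14%


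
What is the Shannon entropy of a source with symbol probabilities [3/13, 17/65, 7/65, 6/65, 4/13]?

H(X) = -Σ p(x) log₂ p(x)
  -3/13 × log₂(3/13) = 0.4882
  -17/65 × log₂(17/65) = 0.5061
  -7/65 × log₂(7/65) = 0.3462
  -6/65 × log₂(6/65) = 0.3173
  -4/13 × log₂(4/13) = 0.5232
H(X) = 2.1810 bits


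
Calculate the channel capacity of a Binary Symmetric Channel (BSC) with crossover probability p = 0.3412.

For BSC with error probability p:
C = 1 - H(p) where H(p) is binary entropy
H(0.3412) = -0.3412 × log₂(0.3412) - 0.6588 × log₂(0.6588)
H(p) = 0.9260
C = 1 - 0.9260 = 0.0740 bits/use


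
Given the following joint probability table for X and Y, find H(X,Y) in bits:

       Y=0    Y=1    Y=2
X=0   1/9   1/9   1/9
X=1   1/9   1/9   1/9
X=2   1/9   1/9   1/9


H(X,Y) = -Σ p(x,y) log₂ p(x,y)
  p(0,0)=1/9: -0.1111 × log₂(0.1111) = 0.3522
  p(0,1)=1/9: -0.1111 × log₂(0.1111) = 0.3522
  p(0,2)=1/9: -0.1111 × log₂(0.1111) = 0.3522
  p(1,0)=1/9: -0.1111 × log₂(0.1111) = 0.3522
  p(1,1)=1/9: -0.1111 × log₂(0.1111) = 0.3522
  p(1,2)=1/9: -0.1111 × log₂(0.1111) = 0.3522
  p(2,0)=1/9: -0.1111 × log₂(0.1111) = 0.3522
  p(2,1)=1/9: -0.1111 × log₂(0.1111) = 0.3522
  p(2,2)=1/9: -0.1111 × log₂(0.1111) = 0.3522
H(X,Y) = 3.1699 bits


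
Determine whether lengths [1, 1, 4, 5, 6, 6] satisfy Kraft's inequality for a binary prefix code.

Kraft inequality: Σ 2^(-l_i) ≤ 1 for prefix-free code
Calculating: 2^(-1) + 2^(-1) + 2^(-4) + 2^(-5) + 2^(-6) + 2^(-6)
= 0.5 + 0.5 + 0.0625 + 0.03125 + 0.015625 + 0.015625
= 1.1250
Since 1.1250 > 1, prefix-free code does not exist


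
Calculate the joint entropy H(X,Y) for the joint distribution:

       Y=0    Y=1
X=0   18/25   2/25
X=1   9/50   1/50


H(X,Y) = -Σ p(x,y) log₂ p(x,y)
  p(0,0)=18/25: -0.7200 × log₂(0.7200) = 0.3412
  p(0,1)=2/25: -0.0800 × log₂(0.0800) = 0.2915
  p(1,0)=9/50: -0.1800 × log₂(0.1800) = 0.4453
  p(1,1)=1/50: -0.0200 × log₂(0.0200) = 0.1129
H(X,Y) = 1.1909 bits


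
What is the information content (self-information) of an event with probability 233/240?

Information content I(x) = -log₂(p(x))
I = -log₂(233/240) = -log₂(0.9708)
I = 0.0427 bits


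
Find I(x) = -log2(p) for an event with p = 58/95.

Information content I(x) = -log₂(p(x))
I = -log₂(58/95) = -log₂(0.6105)
I = 0.7119 bits


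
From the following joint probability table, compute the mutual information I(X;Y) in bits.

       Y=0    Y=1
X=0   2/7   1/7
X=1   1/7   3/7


H(X) = 0.9852, H(Y) = 0.9852, H(X,Y) = 1.8424
I(X;Y) = H(X) + H(Y) - H(X,Y) = 0.1281 bits


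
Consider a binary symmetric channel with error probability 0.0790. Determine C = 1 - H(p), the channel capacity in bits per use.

For BSC with error probability p:
C = 1 - H(p) where H(p) is binary entropy
H(0.0790) = -0.0790 × log₂(0.0790) - 0.9210 × log₂(0.9210)
H(p) = 0.3986
C = 1 - 0.3986 = 0.6014 bits/use


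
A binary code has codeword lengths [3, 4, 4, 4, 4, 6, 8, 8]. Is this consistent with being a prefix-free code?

Kraft inequality: Σ 2^(-l_i) ≤ 1 for prefix-free code
Calculating: 2^(-3) + 2^(-4) + 2^(-4) + 2^(-4) + 2^(-4) + 2^(-6) + 2^(-8) + 2^(-8)
= 0.125 + 0.0625 + 0.0625 + 0.0625 + 0.0625 + 0.015625 + 0.00390625 + 0.00390625
= 0.3984
Since 0.3984 ≤ 1, prefix-free code exists


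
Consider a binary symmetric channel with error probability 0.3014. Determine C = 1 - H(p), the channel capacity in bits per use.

For BSC with error probability p:
C = 1 - H(p) where H(p) is binary entropy
H(0.3014) = -0.3014 × log₂(0.3014) - 0.6986 × log₂(0.6986)
H(p) = 0.8830
C = 1 - 0.8830 = 0.1170 bits/use


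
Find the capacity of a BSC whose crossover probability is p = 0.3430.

For BSC with error probability p:
C = 1 - H(p) where H(p) is binary entropy
H(0.3430) = -0.3430 × log₂(0.3430) - 0.6570 × log₂(0.6570)
H(p) = 0.9277
C = 1 - 0.9277 = 0.0723 bits/use


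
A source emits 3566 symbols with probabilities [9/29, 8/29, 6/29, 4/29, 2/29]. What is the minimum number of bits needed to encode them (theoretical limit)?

Entropy H = 2.1670 bits/symbol
Minimum bits = H × n = 2.1670 × 3566
= 7727.44 bits


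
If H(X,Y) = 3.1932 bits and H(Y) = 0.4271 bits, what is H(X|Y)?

Chain rule: H(X,Y) = H(X|Y) + H(Y)
H(X|Y) = H(X,Y) - H(Y) = 3.1932 - 0.4271 = 2.7661 bits


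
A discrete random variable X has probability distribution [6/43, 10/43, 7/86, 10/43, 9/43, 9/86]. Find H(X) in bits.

H(X) = -Σ p(x) log₂ p(x)
  -6/43 × log₂(6/43) = 0.3965
  -10/43 × log₂(10/43) = 0.4894
  -7/86 × log₂(7/86) = 0.2946
  -10/43 × log₂(10/43) = 0.4894
  -9/43 × log₂(9/43) = 0.4723
  -9/86 × log₂(9/86) = 0.3408
H(X) = 2.4828 bits


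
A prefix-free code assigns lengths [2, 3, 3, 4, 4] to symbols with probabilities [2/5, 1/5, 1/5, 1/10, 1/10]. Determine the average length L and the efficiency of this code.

Average length L = Σ p_i × l_i = 2.8000 bits
Entropy H = 2.1219 bits
Efficiency η = H/L × 100% = 75.78%


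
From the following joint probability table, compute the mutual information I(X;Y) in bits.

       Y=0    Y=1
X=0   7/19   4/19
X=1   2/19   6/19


H(X) = 0.9819, H(Y) = 0.9980, H(X,Y) = 1.8710
I(X;Y) = H(X) + H(Y) - H(X,Y) = 0.1089 bits
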